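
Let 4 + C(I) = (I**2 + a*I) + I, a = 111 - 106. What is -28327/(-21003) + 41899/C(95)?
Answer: 383896318/67146591 ≈ 5.7173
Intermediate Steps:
a = 5
C(I) = -4 + I**2 + 6*I (C(I) = -4 + ((I**2 + 5*I) + I) = -4 + (I**2 + 6*I) = -4 + I**2 + 6*I)
-28327/(-21003) + 41899/C(95) = -28327/(-21003) + 41899/(-4 + 95**2 + 6*95) = -28327*(-1/21003) + 41899/(-4 + 9025 + 570) = 28327/21003 + 41899/9591 = 383896318/67146591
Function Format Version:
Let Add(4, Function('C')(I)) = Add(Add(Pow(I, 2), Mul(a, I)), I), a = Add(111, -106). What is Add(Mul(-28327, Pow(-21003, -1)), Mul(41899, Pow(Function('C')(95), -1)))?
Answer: Rational(383896318, 67146591) ≈ 5.7173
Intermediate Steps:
a = 5
Function('C')(I) = Add(-4, Pow(I, 2), Mul(6, I)) (Function('C')(I) = Add(-4, Add(Add(Pow(I, 2), Mul(5, I)), I)) = Add(-4, Add(Pow(I, 2), Mul(6, I))) = Add(-4, Pow(I, 2), Mul(6, I)))
Add(Mul(-28327, Pow(-21003, -1)), Mul(41899, Pow(Function('C')(95), -1))) = Add(Mul(-28327, Pow(-21003, -1)), Mul(41899, Pow(Add(-4, Pow(95, 2), Mul(6, 95)), -1))) = Add(Mul(-28327, Rational(-1, 21003)), Mul(41899, Pow(Add(-4, 9025, 570), -1))) = Add(Rational(28327, 21003), Mul(41899, Pow(9591, -1))) = Add(Rational(28327, 21003), Mul(41899, Rational(1, 9591))) = Add(Rational(28327, 21003), Rational(41899, 9591)) = Rational(383896318, 67146591)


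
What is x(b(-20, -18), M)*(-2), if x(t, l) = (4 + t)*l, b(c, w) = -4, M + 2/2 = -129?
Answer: 0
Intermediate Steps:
M = -130 (M = -1 - 129 = -130)
x(t, l) = l*(4 + t)
x(b(-20, -18), M)*(-2) = -130*(4 - 4)*(-2) = -130*0*(-2) = 0*(-2) = 0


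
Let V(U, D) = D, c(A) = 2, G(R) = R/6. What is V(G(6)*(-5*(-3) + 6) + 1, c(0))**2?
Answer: 4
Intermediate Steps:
G(R) = R/6 (G(R) = R*(1/6) = R/6)
V(G(6)*(-5*(-3) + 6) + 1, c(0))**2 = 2**2 = 4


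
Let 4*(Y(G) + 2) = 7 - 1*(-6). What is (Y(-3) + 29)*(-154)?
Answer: -9317/2 ≈ -4658.5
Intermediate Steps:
Y(G) = 5/4 (Y(G) = -2 + (7 - 1*(-6))/4 = -2 + (7 + 6)/4 = -2 + (¼)*13 = -2 + 13/4 = 5/4)
(Y(-3) + 29)*(-154) = (5/4 + 29)*(-154) = (121/4)*(-154) = -9317/2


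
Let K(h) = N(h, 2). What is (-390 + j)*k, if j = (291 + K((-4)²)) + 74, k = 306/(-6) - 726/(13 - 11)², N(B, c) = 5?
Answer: 4650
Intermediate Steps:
K(h) = 5
k = -465/2 (k = 306*(-⅙) - 726/(2²) = -51 - 726/4 = -51 - 726*¼ = -51 - 363/2 = -465/2 ≈ -232.50)
j = 370 (j = (291 + 5) + 74 = 296 + 74 = 370)
(-390 + j)*k = (-390 + 370)*(-465/2) = -20*(-465/2) = 4650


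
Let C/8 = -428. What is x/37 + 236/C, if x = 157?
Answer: 132209/31672 ≈ 4.1743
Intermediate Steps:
C = -3424 (C = 8*(-428) = -3424)
x/37 + 236/C = 157/37 + 236/(-3424) = 157*(1/37) + 236*(-1/3424) = 157/37 - 59/856 = 132209/31672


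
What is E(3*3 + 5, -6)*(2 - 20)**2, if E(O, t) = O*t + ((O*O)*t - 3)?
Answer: -409212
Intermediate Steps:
E(O, t) = -3 + O*t + t*O**2 (E(O, t) = O*t + (O**2*t - 3) = O*t + (t*O**2 - 3) = O*t + (-3 + t*O**2) = -3 + O*t + t*O**2)
E(3*3 + 5, -6)*(2 - 20)**2 = (-3 + (3*3 + 5)*(-6) - 6*(3*3 + 5)**2)*(2 - 20)**2 = (-3 + (9 + 5)*(-6) - 6*(9 + 5)**2)*(-18)**2 = (-3 + 14*(-6) - 6*14**2)*324 = (-3 - 84 - 6*196)*324 = (-3 - 84 - 1176)*324 = -1263*324 = -409212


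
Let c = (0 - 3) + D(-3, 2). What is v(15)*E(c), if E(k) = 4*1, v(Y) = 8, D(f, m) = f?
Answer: 32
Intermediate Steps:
c = -6 (c = (0 - 3) - 3 = -3 - 3 = -6)
E(k) = 4
v(15)*E(c) = 8*4 = 32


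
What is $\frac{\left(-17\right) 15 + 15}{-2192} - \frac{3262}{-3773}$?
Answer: $\frac{71927}{73843} \approx 0.97405$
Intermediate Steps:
$\frac{\left(-17\right) 15 + 15}{-2192} - \frac{3262}{-3773} = \left(-255 + 15\right) \left(- \frac{1}{2192}\right) - - \frac{466}{539} = \left(-240\right) \left(- \frac{1}{2192}\right) + \frac{466}{539} = \frac{15}{137} + \frac{466}{539} = \frac{71927}{73843}$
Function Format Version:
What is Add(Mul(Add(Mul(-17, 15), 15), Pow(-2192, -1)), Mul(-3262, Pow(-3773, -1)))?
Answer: Rational(71927, 73843) ≈ 0.97405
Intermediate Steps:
Add(Mul(Add(Mul(-17, 15), 15), Pow(-2192, -1)), Mul(-3262, Pow(-3773, -1))) = Add(Mul(Add(-255, 15), Rational(-1, 2192)), Mul(-3262, Rational(-1, 3773))) = Add(Mul(-240, Rational(-1, 2192)), Rational(466, 539)) = Add(Rational(15, 137), Rational(466, 539)) = Rational(71927, 73843)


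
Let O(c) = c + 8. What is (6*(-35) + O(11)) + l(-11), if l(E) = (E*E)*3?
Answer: 172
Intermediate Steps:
l(E) = 3*E² (l(E) = E²*3 = 3*E²)
O(c) = 8 + c
(6*(-35) + O(11)) + l(-11) = (6*(-35) + (8 + 11)) + 3*(-11)² = (-210 + 19) + 3*121 = -191 + 363 = 172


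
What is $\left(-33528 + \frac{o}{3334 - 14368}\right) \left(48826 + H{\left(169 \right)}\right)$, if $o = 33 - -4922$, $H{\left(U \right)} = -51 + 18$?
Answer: $- \frac{18051112191251}{11034} \approx -1.636 \cdot 10^{9}$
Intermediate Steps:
$H{\left(U \right)} = -33$
$o = 4955$ ($o = 33 + 4922 = 4955$)
$\left(-33528 + \frac{o}{3334 - 14368}\right) \left(48826 + H{\left(169 \right)}\right) = \left(-33528 + \frac{4955}{3334 - 14368}\right) \left(48826 - 33\right) = \left(-33528 + \frac{4955}{3334 - 14368}\right) 48793 = \left(-33528 + \frac{4955}{-11034}\right) 48793 = \left(-33528 + 4955 \left(- \frac{1}{11034}\right)\right) 48793 = \left(-33528 - \frac{4955}{11034}\right) 48793 = \left(- \frac{369952907}{11034}\right) 48793 = - \frac{18051112191251}{11034}$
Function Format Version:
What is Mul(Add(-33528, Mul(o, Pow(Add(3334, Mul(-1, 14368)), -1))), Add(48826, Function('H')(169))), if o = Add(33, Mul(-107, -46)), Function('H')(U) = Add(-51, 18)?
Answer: Rational(-18051112191251, 11034) ≈ -1.6360e+9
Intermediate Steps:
Function('H')(U) = -33
o = 4955 (o = Add(33, 4922) = 4955)
Mul(Add(-33528, Mul(o, Pow(Add(3334, Mul(-1, 14368)), -1))), Add(48826, Function('H')(169))) = Mul(Add(-33528, Mul(4955, Pow(Add(3334, Mul(-1, 14368)), -1))), Add(48826, -33)) = Mul(Add(-33528, Mul(4955, Pow(Add(3334, -14368), -1))), 48793) = Mul(Add(-33528, Mul(4955, Pow(-11034, -1))), 48793) = Mul(Add(-33528, Mul(4955, Rational(-1, 11034))), 48793) = Mul(Add(-33528, Rational(-4955, 11034)), 48793) = Mul(Rational(-369952907, 11034), 48793) = Rational(-18051112191251, 11034)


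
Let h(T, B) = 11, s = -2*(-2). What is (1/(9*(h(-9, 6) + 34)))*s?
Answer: 4/405 ≈ 0.0098765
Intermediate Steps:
s = 4
(1/(9*(h(-9, 6) + 34)))*s = (1/(9*(11 + 34)))*4 = ((⅑)/45)*4 = ((⅑)*(1/45))*4 = (1/405)*4 = 4/405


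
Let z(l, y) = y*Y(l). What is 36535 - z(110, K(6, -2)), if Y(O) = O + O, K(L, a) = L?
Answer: 35215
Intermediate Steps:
Y(O) = 2*O
z(l, y) = 2*l*y (z(l, y) = y*(2*l) = 2*l*y)
36535 - z(110, K(6, -2)) = 36535 - 2*110*6 = 36535 - 1*1320 = 36535 - 1320 = 35215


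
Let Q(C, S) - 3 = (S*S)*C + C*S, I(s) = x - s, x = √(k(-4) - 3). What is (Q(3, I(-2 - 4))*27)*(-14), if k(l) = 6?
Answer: -52164 - 14742*√3 ≈ -77698.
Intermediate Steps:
x = √3 (x = √(6 - 3) = √3 ≈ 1.7320)
I(s) = √3 - s
Q(C, S) = 3 + C*S + C*S² (Q(C, S) = 3 + ((S*S)*C + C*S) = 3 + (S²*C + C*S) = 3 + (C*S² + C*S) = 3 + (C*S + C*S²) = 3 + C*S + C*S²)
(Q(3, I(-2 - 4))*27)*(-14) = ((3 + 3*(√3 - (-2 - 4)) + 3*(√3 - (-2 - 4))²)*27)*(-14) = ((3 + 3*(√3 - 1*(-6)) + 3*(√3 - 1*(-6))²)*27)*(-14) = ((3 + 3*(√3 + 6) + 3*(√3 + 6)²)*27)*(-14) = ((3 + 3*(6 + √3) + 3*(6 + √3)²)*27)*(-14) = ((3 + (18 + 3*√3) + 3*(6 + √3)²)*27)*(-14) = ((21 + 3*√3 + 3*(6 + √3)²)*27)*(-14) = (567 + 81*√3 + 81*(6 + √3)²)*(-14) = -7938 - 1134*√3 - 1134*(6 + √3)²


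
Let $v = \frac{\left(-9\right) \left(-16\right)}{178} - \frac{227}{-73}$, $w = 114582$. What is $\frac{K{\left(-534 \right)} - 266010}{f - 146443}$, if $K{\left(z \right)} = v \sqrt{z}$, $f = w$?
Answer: $\frac{266010}{31861} - \frac{25459 i \sqrt{534}}{207000917} \approx 8.3491 - 0.0028421 i$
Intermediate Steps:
$f = 114582$
$v = \frac{25459}{6497}$ ($v = 144 \cdot \frac{1}{178} - - \frac{227}{73} = \frac{72}{89} + \frac{227}{73} = \frac{25459}{6497} \approx 3.9186$)
$K{\left(z \right)} = \frac{25459 \sqrt{z}}{6497}$
$\frac{K{\left(-534 \right)} - 266010}{f - 146443} = \frac{\frac{25459 \sqrt{-534}}{6497} - 266010}{114582 - 146443} = \frac{\frac{25459 i \sqrt{534}}{6497} - 266010}{-31861} = \left(\frac{25459 i \sqrt{534}}{6497} - 266010\right) \left(- \frac{1}{31861}\right) = \left(-266010 + \frac{25459 i \sqrt{534}}{6497}\right) \left(- \frac{1}{31861}\right) = \frac{266010}{31861} - \frac{25459 i \sqrt{534}}{207000917}$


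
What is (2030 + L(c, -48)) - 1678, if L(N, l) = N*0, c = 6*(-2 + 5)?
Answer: 352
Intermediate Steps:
c = 18 (c = 6*3 = 18)
L(N, l) = 0
(2030 + L(c, -48)) - 1678 = (2030 + 0) - 1678 = 2030 - 1678 = 352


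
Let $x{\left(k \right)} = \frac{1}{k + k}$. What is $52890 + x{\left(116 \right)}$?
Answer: $\frac{12270481}{232} \approx 52890.0$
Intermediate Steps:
$x{\left(k \right)} = \frac{1}{2 k}$
$52890 + x{\left(116 \right)} = 52890 + \frac{1}{2 \cdot 116} = 52890 + \frac{1}{2} \cdot \frac{1}{116} = 52890 + \frac{1}{232} = \frac{12270481}{232}$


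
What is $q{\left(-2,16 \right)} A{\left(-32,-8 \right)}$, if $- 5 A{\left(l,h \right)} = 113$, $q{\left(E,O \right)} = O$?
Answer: $- \frac{1808}{5} \approx -361.6$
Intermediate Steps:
$A{\left(l,h \right)} = - \frac{113}{5}$ ($A{\left(l,h \right)} = \left(- \frac{1}{5}\right) 113 = - \frac{113}{5}$)
$q{\left(-2,16 \right)} A{\left(-32,-8 \right)} = 16 \left(- \frac{113}{5}\right) = - \frac{1808}{5}$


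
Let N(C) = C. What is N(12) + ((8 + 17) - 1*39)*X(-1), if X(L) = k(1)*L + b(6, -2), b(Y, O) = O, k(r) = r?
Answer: 54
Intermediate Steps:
X(L) = -2 + L (X(L) = 1*L - 2 = L - 2 = -2 + L)
N(12) + ((8 + 17) - 1*39)*X(-1) = 12 + ((8 + 17) - 1*39)*(-2 - 1) = 12 + (25 - 39)*(-3) = 12 - 14*(-3) = 12 + 42 = 54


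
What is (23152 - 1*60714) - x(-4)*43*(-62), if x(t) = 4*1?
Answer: -26898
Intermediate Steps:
x(t) = 4
(23152 - 1*60714) - x(-4)*43*(-62) = (23152 - 1*60714) - 4*43*(-62) = (23152 - 60714) - 172*(-62) = -37562 - 1*(-10664) = -37562 + 10664 = -26898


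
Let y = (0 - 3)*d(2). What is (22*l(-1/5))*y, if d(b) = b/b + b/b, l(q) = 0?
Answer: 0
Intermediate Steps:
d(b) = 2 (d(b) = 1 + 1 = 2)
y = -6 (y = (0 - 3)*2 = -3*2 = -6)
(22*l(-1/5))*y = (22*0)*(-6) = 0*(-6) = 0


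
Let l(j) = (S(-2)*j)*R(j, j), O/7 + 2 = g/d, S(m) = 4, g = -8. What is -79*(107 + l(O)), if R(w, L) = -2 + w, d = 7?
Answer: -175301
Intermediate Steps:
O = -22 (O = -14 + 7*(-8/7) = -14 - 8 = -22)
l(j) = 4*j*(-2 + j) (l(j) = (4*j)*(-2 + j) = 4*j*(-2 + j))
-79*(107 + l(O)) = -79*(107 + 4*(-22)*(-2 - 22)) = -79*(107 + 4*(-22)*(-24)) = -79*(107 + 2112) = -79*2219 = -175301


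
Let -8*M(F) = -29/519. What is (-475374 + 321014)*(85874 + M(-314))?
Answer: -6879610581715/519 ≈ -1.3256e+10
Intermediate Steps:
M(F) = 29/4152 (M(F) = -(-29)/(8*519) = -⅛*(-29/519) = 29/4152)
(-475374 + 321014)*(85874 + M(-314)) = (-475374 + 321014)*(85874 + 29/4152) = -154360*356548877/4152 = -6879610581715/519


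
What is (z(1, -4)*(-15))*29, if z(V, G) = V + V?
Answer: -870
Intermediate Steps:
z(V, G) = 2*V
(z(1, -4)*(-15))*29 = ((2*1)*(-15))*29 = (2*(-15))*29 = -30*29 = -870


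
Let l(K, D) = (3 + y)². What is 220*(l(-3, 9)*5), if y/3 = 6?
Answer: 485100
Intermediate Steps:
y = 18 (y = 3*6 = 18)
l(K, D) = 441 (l(K, D) = (3 + 18)² = 21² = 441)
220*(l(-3, 9)*5) = 220*(441*5) = 220*2205 = 485100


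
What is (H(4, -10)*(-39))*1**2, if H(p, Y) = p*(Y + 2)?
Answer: 1248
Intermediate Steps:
H(p, Y) = p*(2 + Y)
(H(4, -10)*(-39))*1**2 = ((4*(2 - 10))*(-39))*1**2 = ((4*(-8))*(-39))*1 = -32*(-39)*1 = 1248*1 = 1248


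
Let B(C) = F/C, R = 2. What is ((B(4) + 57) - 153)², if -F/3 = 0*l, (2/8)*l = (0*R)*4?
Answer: 9216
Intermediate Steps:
l = 0 (l = 4*((0*2)*4) = 4*(0*4) = 4*0 = 0)
F = 0 (F = -0*0 = -3*0 = 0)
B(C) = 0 (B(C) = 0/C = 0)
((B(4) + 57) - 153)² = ((0 + 57) - 153)² = (57 - 153)² = (-96)² = 9216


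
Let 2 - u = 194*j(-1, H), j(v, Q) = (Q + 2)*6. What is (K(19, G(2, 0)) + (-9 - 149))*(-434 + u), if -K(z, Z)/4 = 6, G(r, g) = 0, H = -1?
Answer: 290472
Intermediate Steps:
j(v, Q) = 12 + 6*Q (j(v, Q) = (2 + Q)*6 = 12 + 6*Q)
u = -1162 (u = 2 - 194*(12 + 6*(-1)) = 2 - 194*(12 - 6) = 2 - 194*6 = 2 - 1*1164 = 2 - 1164 = -1162)
K(z, Z) = -24 (K(z, Z) = -4*6 = -24)
(K(19, G(2, 0)) + (-9 - 149))*(-434 + u) = (-24 + (-9 - 149))*(-434 - 1162) = (-24 - 158)*(-1596) = -182*(-1596) = 290472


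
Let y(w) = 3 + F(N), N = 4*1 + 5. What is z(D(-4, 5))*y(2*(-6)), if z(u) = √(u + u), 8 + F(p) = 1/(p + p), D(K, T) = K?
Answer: -89*I*√2/9 ≈ -13.985*I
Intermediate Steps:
N = 9 (N = 4 + 5 = 9)
F(p) = -8 + 1/(2*p) (F(p) = -8 + 1/(p + p) = -8 + 1/(2*p))
y(w) = -89/18 (y(w) = 3 + (-8 + (½)/9) = 3 + (-8 + (½)*(⅑)) = 3 + (-8 + 1/18) = 3 - 143/18 = -89/18)
z(u) = √2*√u (z(u) = √(2*u) = √2*√u)
z(D(-4, 5))*y(2*(-6)) = (√2*√(-4))*(-89/18) = (√2*(2*I))*(-89/18) = (2*I*√2)*(-89/18) = -89*I*√2/9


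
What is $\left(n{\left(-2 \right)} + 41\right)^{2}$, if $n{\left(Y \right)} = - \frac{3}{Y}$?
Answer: $\frac{7225}{4} \approx 1806.3$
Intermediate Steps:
$\left(n{\left(-2 \right)} + 41\right)^{2} = \left(- \frac{3}{-2} + 41\right)^{2} = \left(\left(-3\right) \left(- \frac{1}{2}\right) + 41\right)^{2} = \left(\frac{3}{2} + 41\right)^{2} = \left(\frac{85}{2}\right)^{2} = \frac{7225}{4}$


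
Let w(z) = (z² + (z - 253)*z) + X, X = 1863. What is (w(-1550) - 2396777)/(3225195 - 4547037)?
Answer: -1401118/660921 ≈ -2.1199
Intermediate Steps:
w(z) = 1863 + z² + z*(-253 + z) (w(z) = (z² + (z - 253)*z) + 1863 = (z² + (-253 + z)*z) + 1863 = (z² + z*(-253 + z)) + 1863 = 1863 + z² + z*(-253 + z))
(w(-1550) - 2396777)/(3225195 - 4547037) = ((1863 - 253*(-1550) + 2*(-1550)²) - 2396777)/(3225195 - 4547037) = ((1863 + 392150 + 2*2402500) - 2396777)/(-1321842) = ((1863 + 392150 + 4805000) - 2396777)*(-1/1321842) = (5199013 - 2396777)*(-1/1321842) = 2802236*(-1/1321842) = -1401118/660921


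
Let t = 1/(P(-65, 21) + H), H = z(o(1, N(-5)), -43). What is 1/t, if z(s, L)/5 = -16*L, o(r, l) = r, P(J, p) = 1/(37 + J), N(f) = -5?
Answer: 96319/28 ≈ 3440.0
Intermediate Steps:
z(s, L) = -80*L (z(s, L) = 5*(-16*L) = -80*L)
H = 3440 (H = -80*(-43) = 3440)
t = 28/96319 (t = 1/(1/(37 - 65) + 3440) = 1/(1/(-28) + 3440) = 1/(-1/28 + 3440) = 1/(96319/28) = 28/96319 ≈ 0.00029070)
1/t = 1/(28/96319) = 96319/28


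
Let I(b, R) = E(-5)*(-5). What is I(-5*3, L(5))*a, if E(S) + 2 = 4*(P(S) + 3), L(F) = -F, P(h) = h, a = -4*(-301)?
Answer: 60200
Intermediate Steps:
a = 1204
E(S) = 10 + 4*S (E(S) = -2 + 4*(S + 3) = -2 + 4*(3 + S) = -2 + (12 + 4*S) = 10 + 4*S)
I(b, R) = 50 (I(b, R) = (10 + 4*(-5))*(-5) = (10 - 20)*(-5) = -10*(-5) = 50)
I(-5*3, L(5))*a = 50*1204 = 60200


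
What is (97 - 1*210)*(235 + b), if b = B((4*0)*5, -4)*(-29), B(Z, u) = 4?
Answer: -13447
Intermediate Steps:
b = -116 (b = 4*(-29) = -116)
(97 - 1*210)*(235 + b) = (97 - 1*210)*(235 - 116) = (97 - 210)*119 = -113*119 = -13447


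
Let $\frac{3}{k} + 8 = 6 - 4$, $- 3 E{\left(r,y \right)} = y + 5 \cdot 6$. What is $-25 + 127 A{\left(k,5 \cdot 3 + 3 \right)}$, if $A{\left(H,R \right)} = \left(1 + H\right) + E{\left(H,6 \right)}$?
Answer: $- \frac{2971}{2} \approx -1485.5$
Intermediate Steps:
$E{\left(r,y \right)} = -10 - \frac{y}{3}$ ($E{\left(r,y \right)} = - \frac{y + 5 \cdot 6}{3} = - \frac{y + 30}{3} = - \frac{30 + y}{3} = -10 - \frac{y}{3}$)
$k = - \frac{1}{2}$ ($k = \frac{3}{-8 + \left(6 - 4\right)} = \frac{3}{-8 + 2} = \frac{3}{-6} = 3 \left(- \frac{1}{6}\right) = - \frac{1}{2} \approx -0.5$)
$A{\left(H,R \right)} = -11 + H$ ($A{\left(H,R \right)} = \left(1 + H\right) - 12 = -11 + H$)
$-25 + 127 A{\left(k,5 \cdot 3 + 3 \right)} = -25 + 127 \left(-11 - \frac{1}{2}\right) = -25 + 127 \left(- \frac{23}{2}\right) = -25 - \frac{2921}{2} = - \frac{2971}{2}$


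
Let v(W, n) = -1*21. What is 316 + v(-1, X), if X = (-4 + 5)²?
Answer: 295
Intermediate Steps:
X = 1 (X = 1² = 1)
v(W, n) = -21
316 + v(-1, X) = 316 - 21 = 295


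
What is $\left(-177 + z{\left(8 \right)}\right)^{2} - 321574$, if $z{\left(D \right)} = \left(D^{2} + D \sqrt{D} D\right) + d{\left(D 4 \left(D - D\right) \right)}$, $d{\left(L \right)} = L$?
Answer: $-276037 - 28928 \sqrt{2} \approx -3.1695 \cdot 10^{5}$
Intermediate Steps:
$z{\left(D \right)} = D^{2} + D^{\frac{5}{2}}$ ($z{\left(D \right)} = \left(D^{2} + D \sqrt{D} D\right) + D 4 \left(D - D\right) = \left(D^{2} + D^{\frac{3}{2}} D\right) + 4 D 0 = \left(D^{2} + D^{\frac{5}{2}}\right) + 0 = D^{2} + D^{\frac{5}{2}}$)
$\left(-177 + z{\left(8 \right)}\right)^{2} - 321574 = \left(-177 + \left(8^{2} + 8^{\frac{5}{2}}\right)\right)^{2} - 321574 = \left(-177 + \left(64 + 128 \sqrt{2}\right)\right)^{2} - 321574 = \left(-113 + 128 \sqrt{2}\right)^{2} - 321574 = -321574 + \left(-113 + 128 \sqrt{2}\right)^{2}$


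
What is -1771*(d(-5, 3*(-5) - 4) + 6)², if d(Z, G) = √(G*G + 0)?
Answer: -1106875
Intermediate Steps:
d(Z, G) = √(G²) (d(Z, G) = √(G² + 0) = √(G²))
-1771*(d(-5, 3*(-5) - 4) + 6)² = -1771*(√((3*(-5) - 4)²) + 6)² = -1771*(√((-15 - 4)²) + 6)² = -1771*(√((-19)²) + 6)² = -1771*(√361 + 6)² = -1771*(19 + 6)² = -1771*25² = -1771*625 = -1106875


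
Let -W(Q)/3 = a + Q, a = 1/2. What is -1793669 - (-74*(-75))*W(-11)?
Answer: -1968494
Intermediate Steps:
a = 1/2 ≈ 0.50000
W(Q) = -3/2 - 3*Q (W(Q) = -3*(1/2 + Q) = -3/2 - 3*Q)
-1793669 - (-74*(-75))*W(-11) = -1793669 - (-74*(-75))*(-3/2 - 3*(-11)) = -1793669 - 5550*(-3/2 + 33) = -1793669 - 5550*63/2 = -1793669 - 1*174825 = -1793669 - 174825 = -1968494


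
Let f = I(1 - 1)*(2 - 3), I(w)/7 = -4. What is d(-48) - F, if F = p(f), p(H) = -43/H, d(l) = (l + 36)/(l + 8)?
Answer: 257/140 ≈ 1.8357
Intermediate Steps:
I(w) = -28 (I(w) = 7*(-4) = -28)
f = 28 (f = -28*(2 - 3) = -28*(-1) = 28)
d(l) = (36 + l)/(8 + l)
F = -43/28 ≈ -1.5357
d(-48) - F = (36 - 48)/(8 - 48) - 1*(-43/28) = -12/(-40) + 43/28 = -1/40*(-12) + 43/28 = 3/10 + 43/28 = 257/140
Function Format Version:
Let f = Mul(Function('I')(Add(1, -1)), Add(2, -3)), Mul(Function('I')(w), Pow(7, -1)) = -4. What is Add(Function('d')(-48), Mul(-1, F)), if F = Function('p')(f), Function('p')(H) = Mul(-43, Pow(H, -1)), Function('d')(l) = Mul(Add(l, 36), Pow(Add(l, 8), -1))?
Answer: Rational(257, 140) ≈ 1.8357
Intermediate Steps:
Function('I')(w) = -28 (Function('I')(w) = Mul(7, -4) = -28)
f = 28 (f = Mul(-28, Add(2, -3)) = Mul(-28, -1) = 28)
Function('d')(l) = Mul(Pow(Add(8, l), -1), Add(36, l)) (Function('d')(l) = Mul(Add(36, l), Pow(Add(8, l), -1)) = Mul(Pow(Add(8, l), -1), Add(36, l)))
F = Rational(-43, 28) (F = Mul(-43, Pow(28, -1)) = Mul(-43, Rational(1, 28)) = Rational(-43, 28) ≈ -1.5357)
Add(Function('d')(-48), Mul(-1, F)) = Add(Mul(Pow(Add(8, -48), -1), Add(36, -48)), Mul(-1, Rational(-43, 28))) = Add(Mul(Pow(-40, -1), -12), Rational(43, 28)) = Add(Mul(Rational(-1, 40), -12), Rational(43, 28)) = Add(Rational(3, 10), Rational(43, 28)) = Rational(257, 140)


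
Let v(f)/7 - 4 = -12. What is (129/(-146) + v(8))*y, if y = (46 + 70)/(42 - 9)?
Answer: -43790/219 ≈ -199.95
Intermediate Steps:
y = 116/33 ≈ 3.5152
v(f) = -56 (v(f) = 28 + 7*(-12) = 28 - 84 = -56)
(129/(-146) + v(8))*y = (129/(-146) - 56)*(116/33) = (129*(-1/146) - 56)*(116/33) = (-129/146 - 56)*(116/33) = -8305/146*116/33 = -43790/219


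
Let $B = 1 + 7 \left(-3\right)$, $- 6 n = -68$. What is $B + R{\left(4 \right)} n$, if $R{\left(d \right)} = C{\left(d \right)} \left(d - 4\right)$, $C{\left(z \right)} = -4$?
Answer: $-20$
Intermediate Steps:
$n = \frac{34}{3}$ ($n = \left(- \frac{1}{6}\right) \left(-68\right) = \frac{34}{3} \approx 11.333$)
$B = -20$ ($B = 1 - 21 = -20$)
$R{\left(d \right)} = 16 - 4 d$ ($R{\left(d \right)} = - 4 \left(d - 4\right) = - 4 \left(-4 + d\right) = 16 - 4 d$)
$B + R{\left(4 \right)} n = -20 + \left(16 - 16\right) \frac{34}{3} = -20 + 0 \cdot \frac{34}{3} = -20 + 0 = -20$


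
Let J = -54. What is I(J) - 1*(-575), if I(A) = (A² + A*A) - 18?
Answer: 6389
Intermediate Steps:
I(A) = -18 + 2*A² (I(A) = (A² + A²) - 18 = 2*A² - 18 = -18 + 2*A²)
I(J) - 1*(-575) = (-18 + 2*(-54)²) - 1*(-575) = (-18 + 2*2916) + 575 = (-18 + 5832) + 575 = 5814 + 575 = 6389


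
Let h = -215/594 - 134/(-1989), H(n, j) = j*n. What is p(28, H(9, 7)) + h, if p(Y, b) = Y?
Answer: 3637001/131274 ≈ 27.705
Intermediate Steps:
h = -38671/131274 (h = -215*1/594 - 134*(-1/1989) = -215/594 + 134/1989 = -38671/131274 ≈ -0.29458)
p(28, H(9, 7)) + h = 28 - 38671/131274 = 3637001/131274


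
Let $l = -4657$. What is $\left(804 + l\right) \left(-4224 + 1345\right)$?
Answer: $11092787$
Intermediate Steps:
$\left(804 + l\right) \left(-4224 + 1345\right) = \left(804 - 4657\right) \left(-4224 + 1345\right) = \left(-3853\right) \left(-2879\right) = 11092787$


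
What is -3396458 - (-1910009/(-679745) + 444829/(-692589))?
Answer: -1598998797209405386/470783909805 ≈ -3.3965e+6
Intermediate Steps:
-3396458 - (-1910009/(-679745) + 444829/(-692589)) = -3396458 - (-1910009*(-1/679745) + 444829*(-1/692589)) = -3396458 - (1910009/679745 - 444829/692589) = -3396458 - 1*1020480934696/470783909805 = -3396458 - 1020480934696/470783909805 = -1598998797209405386/470783909805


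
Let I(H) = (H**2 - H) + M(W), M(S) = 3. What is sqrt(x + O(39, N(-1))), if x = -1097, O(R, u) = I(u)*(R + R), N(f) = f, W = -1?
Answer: I*sqrt(707) ≈ 26.589*I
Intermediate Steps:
I(H) = 3 + H**2 - H (I(H) = (H**2 - H) + 3 = 3 + H**2 - H)
O(R, u) = 2*R*(3 + u**2 - u) (O(R, u) = (3 + u**2 - u)*(R + R) = (3 + u**2 - u)*(2*R) = 2*R*(3 + u**2 - u))
sqrt(x + O(39, N(-1))) = sqrt(-1097 + 2*39*(3 + (-1)**2 - 1*(-1))) = sqrt(-1097 + 2*39*(3 + 1 + 1)) = sqrt(-1097 + 2*39*5) = sqrt(-1097 + 390) = sqrt(-707) = I*sqrt(707)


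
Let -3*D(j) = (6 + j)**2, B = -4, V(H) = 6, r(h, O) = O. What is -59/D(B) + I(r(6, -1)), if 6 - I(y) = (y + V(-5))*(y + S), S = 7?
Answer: 81/4 ≈ 20.250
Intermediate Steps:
I(y) = 6 - (6 + y)*(7 + y) (I(y) = 6 - (y + 6)*(y + 7) = 6 - (6 + y)*(7 + y))
D(j) = -(6 + j)**2/3
-59/D(B) + I(r(6, -1)) = -59/(-(6 - 4)**2/3) + (-36 - 1*(-1)**2 - 13*(-1)) = -59/(-1/3*2**2) + (-36 - 1*1 + 13) = -59/(-1/3*4) + (-36 - 1 + 13) = -59/(-4/3) - 24 = -3/4*(-59) - 24 = 177/4 - 24 = 81/4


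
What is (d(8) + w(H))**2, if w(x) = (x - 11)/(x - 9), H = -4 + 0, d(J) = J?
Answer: 14161/169 ≈ 83.793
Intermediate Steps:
H = -4
w(x) = (-11 + x)/(-9 + x)
(d(8) + w(H))**2 = (8 + (-11 - 4)/(-9 - 4))**2 = (8 - 15/(-13))**2 = (8 - 1/13*(-15))**2 = (8 + 15/13)**2 = (119/13)**2 = 14161/169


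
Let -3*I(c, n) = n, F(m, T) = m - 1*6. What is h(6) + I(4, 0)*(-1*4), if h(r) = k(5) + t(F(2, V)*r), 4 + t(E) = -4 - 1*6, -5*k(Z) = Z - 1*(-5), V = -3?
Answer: -16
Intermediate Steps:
F(m, T) = -6 + m (F(m, T) = m - 6 = -6 + m)
k(Z) = -1 - Z/5 (k(Z) = -(Z - 1*(-5))/5 = -(Z + 5)/5 = -(5 + Z)/5 = -1 - Z/5)
I(c, n) = -n/3
t(E) = -14 (t(E) = -4 + (-4 - 1*6) = -4 + (-4 - 6) = -4 - 10 = -14)
h(r) = -16 (h(r) = (-1 - ⅕*5) - 14 = (-1 - 1) - 14 = -2 - 14 = -16)
h(6) + I(4, 0)*(-1*4) = -16 + (-⅓*0)*(-1*4) = -16 + 0*(-4) = -16 + 0 = -16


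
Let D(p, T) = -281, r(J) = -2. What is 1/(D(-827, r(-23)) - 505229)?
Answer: -1/505510 ≈ -1.9782e-6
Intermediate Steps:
1/(D(-827, r(-23)) - 505229) = 1/(-281 - 505229) = 1/(-505510) = -1/505510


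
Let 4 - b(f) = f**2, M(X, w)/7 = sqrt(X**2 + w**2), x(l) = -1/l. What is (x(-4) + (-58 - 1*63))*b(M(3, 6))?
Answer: 1063083/4 ≈ 2.6577e+5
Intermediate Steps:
M(X, w) = 7*sqrt(X**2 + w**2)
b(f) = 4 - f**2
(x(-4) + (-58 - 1*63))*b(M(3, 6)) = (-1/(-4) + (-58 - 1*63))*(4 - (7*sqrt(3**2 + 6**2))**2) = (-1*(-1/4) + (-58 - 63))*(4 - (7*sqrt(9 + 36))**2) = (1/4 - 121)*(4 - (7*sqrt(45))**2) = -483*(4 - (7*(3*sqrt(5)))**2)/4 = -483*(4 - (21*sqrt(5))**2)/4 = -483*(4 - 1*2205)/4 = -483*(4 - 2205)/4 = -483/4*(-2201) = 1063083/4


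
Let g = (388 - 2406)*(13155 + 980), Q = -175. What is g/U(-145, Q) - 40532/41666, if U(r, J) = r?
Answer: 118849302324/604157 ≈ 1.9672e+5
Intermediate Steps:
g = -28524430 (g = -2018*14135 = -28524430)
g/U(-145, Q) - 40532/41666 = -28524430/(-145) - 40532/41666 = -28524430*(-1/145) - 40532*1/41666 = 5704886/29 - 20266/20833 = 118849302324/604157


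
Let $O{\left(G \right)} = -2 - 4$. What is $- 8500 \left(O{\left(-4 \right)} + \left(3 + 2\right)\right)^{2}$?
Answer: $-8500$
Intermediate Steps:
$O{\left(G \right)} = -6$ ($O{\left(G \right)} = -2 - 4 = -6$)
$- 8500 \left(O{\left(-4 \right)} + \left(3 + 2\right)\right)^{2} = - 8500 \left(-6 + \left(3 + 2\right)\right)^{2} = - 8500 \left(-6 + 5\right)^{2} = - 8500 \left(-1\right)^{2} = \left(-8500\right) 1 = -8500$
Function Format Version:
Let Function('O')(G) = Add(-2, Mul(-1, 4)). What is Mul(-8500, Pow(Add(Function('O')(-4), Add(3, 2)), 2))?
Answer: -8500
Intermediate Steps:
Function('O')(G) = -6 (Function('O')(G) = Add(-2, -4) = -6)
Mul(-8500, Pow(Add(Function('O')(-4), Add(3, 2)), 2)) = Mul(-8500, Pow(Add(-6, Add(3, 2)), 2)) = Mul(-8500, Pow(Add(-6, 5), 2)) = Mul(-8500, Pow(-1, 2)) = Mul(-8500, 1) = -8500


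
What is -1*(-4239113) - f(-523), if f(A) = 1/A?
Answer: 2217056100/523 ≈ 4.2391e+6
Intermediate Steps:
-1*(-4239113) - f(-523) = -1*(-4239113) - 1/(-523) = 4239113 - 1*(-1/523) = 4239113 + 1/523 = 2217056100/523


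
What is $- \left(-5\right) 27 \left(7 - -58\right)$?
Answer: $8775$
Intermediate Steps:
$- \left(-5\right) 27 \left(7 - -58\right) = - \left(-135\right) \left(7 + \left(-6 + 64\right)\right) = - \left(-135\right) \left(7 + 58\right) = - \left(-135\right) 65 = \left(-1\right) \left(-8775\right) = 8775$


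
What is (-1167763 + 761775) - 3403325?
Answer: -3809313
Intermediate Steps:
(-1167763 + 761775) - 3403325 = -405988 - 3403325 = -3809313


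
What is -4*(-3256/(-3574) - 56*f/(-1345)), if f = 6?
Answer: -11160368/2403515 ≈ -4.6434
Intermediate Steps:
-4*(-3256/(-3574) - 56*f/(-1345)) = -4*(-3256/(-3574) - 56*6/(-1345)) = -4*(-3256*(-1/3574) - 56*6*(-1/1345)) = -4*(1628/1787 - 336*(-1/1345)) = -4*(1628/1787 + 336/1345) = -4*2790092/2403515 = -11160368/2403515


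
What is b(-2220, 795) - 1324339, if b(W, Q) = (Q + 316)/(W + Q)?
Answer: -1887184186/1425 ≈ -1.3243e+6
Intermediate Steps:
b(W, Q) = (316 + Q)/(Q + W)
b(-2220, 795) - 1324339 = (316 + 795)/(795 - 2220) - 1324339 = 1111/(-1425) - 1324339 = -1/1425*1111 - 1324339 = -1111/1425 - 1324339 = -1887184186/1425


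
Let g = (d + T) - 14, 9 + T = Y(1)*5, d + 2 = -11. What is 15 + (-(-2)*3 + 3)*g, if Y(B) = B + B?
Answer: -219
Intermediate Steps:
Y(B) = 2*B
d = -13 (d = -2 - 11 = -13)
T = 1 (T = -9 + (2*1)*5 = -9 + 2*5 = -9 + 10 = 1)
g = -26 (g = (-13 + 1) - 14 = -12 - 14 = -26)
15 + (-(-2)*3 + 3)*g = 15 + (-(-2)*3 + 3)*(-26) = 15 + (-2*(-3) + 3)*(-26) = 15 + (6 + 3)*(-26) = 15 + 9*(-26) = 15 - 234 = -219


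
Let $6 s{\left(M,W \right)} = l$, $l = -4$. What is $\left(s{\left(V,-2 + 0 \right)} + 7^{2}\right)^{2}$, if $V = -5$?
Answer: $\frac{21025}{9} \approx 2336.1$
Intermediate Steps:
$s{\left(M,W \right)} = - \frac{2}{3}$ ($s{\left(M,W \right)} = \frac{1}{6} \left(-4\right) = - \frac{2}{3}$)
$\left(s{\left(V,-2 + 0 \right)} + 7^{2}\right)^{2} = \left(- \frac{2}{3} + 7^{2}\right)^{2} = \left(- \frac{2}{3} + 49\right)^{2} = \left(\frac{145}{3}\right)^{2} = \frac{21025}{9}$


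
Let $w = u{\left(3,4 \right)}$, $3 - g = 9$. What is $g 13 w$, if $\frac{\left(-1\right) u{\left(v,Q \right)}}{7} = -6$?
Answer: $-3276$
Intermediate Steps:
$g = -6$ ($g = 3 - 9 = -6$)
$u{\left(v,Q \right)} = 42$ ($u{\left(v,Q \right)} = \left(-7\right) \left(-6\right) = 42$)
$w = 42$
$g 13 w = \left(-6\right) 13 \cdot 42 = \left(-78\right) 42 = -3276$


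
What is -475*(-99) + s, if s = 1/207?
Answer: 9734176/207 ≈ 47025.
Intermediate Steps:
s = 1/207 ≈ 0.0048309
-475*(-99) + s = -475*(-99) + 1/207 = 47025 + 1/207 = 9734176/207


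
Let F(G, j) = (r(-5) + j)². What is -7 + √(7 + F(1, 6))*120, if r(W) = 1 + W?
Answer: -7 + 120*√11 ≈ 391.00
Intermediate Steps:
F(G, j) = (-4 + j)² (F(G, j) = ((1 - 5) + j)² = (-4 + j)²)
-7 + √(7 + F(1, 6))*120 = -7 + √(7 + (-4 + 6)²)*120 = -7 + √(7 + 2²)*120 = -7 + √(7 + 4)*120 = -7 + √11*120 = -7 + 120*√11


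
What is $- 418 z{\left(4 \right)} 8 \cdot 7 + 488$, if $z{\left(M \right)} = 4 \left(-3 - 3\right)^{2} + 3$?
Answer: $-3440488$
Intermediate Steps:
$z{\left(M \right)} = 147$ ($z{\left(M \right)} = 4 \left(-6\right)^{2} + 3 = 4 \cdot 36 + 3 = 144 + 3 = 147$)
$- 418 z{\left(4 \right)} 8 \cdot 7 + 488 = - 418 \cdot 147 \cdot 8 \cdot 7 + 488 = - 418 \cdot 1176 \cdot 7 + 488 = \left(-418\right) 8232 + 488 = -3440976 + 488 = -3440488$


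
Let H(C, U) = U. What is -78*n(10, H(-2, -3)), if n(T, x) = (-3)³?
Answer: 2106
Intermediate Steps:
n(T, x) = -27
-78*n(10, H(-2, -3)) = -78*(-27) = 2106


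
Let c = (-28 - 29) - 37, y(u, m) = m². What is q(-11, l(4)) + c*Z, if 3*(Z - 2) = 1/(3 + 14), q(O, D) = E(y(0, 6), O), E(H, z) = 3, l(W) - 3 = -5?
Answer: -9529/51 ≈ -186.84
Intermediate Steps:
l(W) = -2 (l(W) = 3 - 5 = -2)
q(O, D) = 3
c = -94 (c = -57 - 37 = -94)
Z = 103/51 (Z = 2 + 1/(3*(3 + 14)) = 2 + (⅓)/17 = 2 + (⅓)*(1/17) = 2 + 1/51 = 103/51 ≈ 2.0196)
q(-11, l(4)) + c*Z = 3 - 94*103/51 = 3 - 9682/51 = -9529/51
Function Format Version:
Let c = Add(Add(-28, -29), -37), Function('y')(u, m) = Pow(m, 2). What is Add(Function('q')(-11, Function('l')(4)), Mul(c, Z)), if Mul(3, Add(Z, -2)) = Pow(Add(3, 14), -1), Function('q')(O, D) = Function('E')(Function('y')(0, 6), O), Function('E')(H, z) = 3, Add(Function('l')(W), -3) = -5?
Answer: Rational(-9529, 51) ≈ -186.84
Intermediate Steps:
Function('l')(W) = -2 (Function('l')(W) = Add(3, -5) = -2)
Function('q')(O, D) = 3
c = -94 (c = Add(-57, -37) = -94)
Z = Rational(103, 51) (Z = Add(2, Mul(Rational(1, 3), Pow(Add(3, 14), -1))) = Add(2, Mul(Rational(1, 3), Pow(17, -1))) = Add(2, Mul(Rational(1, 3), Rational(1, 17))) = Add(2, Rational(1, 51)) = Rational(103, 51) ≈ 2.0196)
Add(Function('q')(-11, Function('l')(4)), Mul(c, Z)) = Add(3, Mul(-94, Rational(103, 51))) = Add(3, Rational(-9682, 51)) = Rational(-9529, 51)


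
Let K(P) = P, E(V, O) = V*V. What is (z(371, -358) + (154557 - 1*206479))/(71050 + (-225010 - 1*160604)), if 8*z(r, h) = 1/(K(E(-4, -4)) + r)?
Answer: 160750511/973890144 ≈ 0.16506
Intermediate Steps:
E(V, O) = V²
z(r, h) = 1/(8*(16 + r)) (z(r, h) = 1/(8*((-4)² + r)) = 1/(8*(16 + r)))
(z(371, -358) + (154557 - 1*206479))/(71050 + (-225010 - 1*160604)) = (1/(8*(16 + 371)) + (154557 - 1*206479))/(71050 + (-225010 - 1*160604)) = ((⅛)/387 + (154557 - 206479))/(71050 + (-225010 - 160604)) = ((⅛)*(1/387) - 51922)/(71050 - 385614) = (1/3096 - 51922)/(-314564) = -160750511/3096*(-1/314564) = 160750511/973890144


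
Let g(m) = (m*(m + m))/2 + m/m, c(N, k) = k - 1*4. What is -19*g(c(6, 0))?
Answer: -323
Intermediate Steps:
c(N, k) = -4 + k (c(N, k) = k - 4 = -4 + k)
g(m) = 1 + m² (g(m) = (m*(2*m))*(½) + 1 = (2*m²)*(½) + 1 = m² + 1 = 1 + m²)
-19*g(c(6, 0)) = -19*(1 + (-4 + 0)²) = -19*(1 + (-4)²) = -19*(1 + 16) = -19*17 = -323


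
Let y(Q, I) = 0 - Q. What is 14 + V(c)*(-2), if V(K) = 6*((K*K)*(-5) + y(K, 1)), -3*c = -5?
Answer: 602/3 ≈ 200.67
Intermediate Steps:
c = 5/3 (c = -⅓*(-5) = 5/3 ≈ 1.6667)
y(Q, I) = -Q
V(K) = -30*K² - 6*K (V(K) = 6*((K*K)*(-5) - K) = 6*(K²*(-5) - K) = 6*(-5*K² - K) = 6*(-K - 5*K²) = -30*K² - 6*K)
14 + V(c)*(-2) = 14 + (6*(5/3)*(-1 - 5*5/3))*(-2) = 14 + (6*(5/3)*(-1 - 25/3))*(-2) = 14 + (6*(5/3)*(-28/3))*(-2) = 14 - 280/3*(-2) = 14 + 560/3 = 602/3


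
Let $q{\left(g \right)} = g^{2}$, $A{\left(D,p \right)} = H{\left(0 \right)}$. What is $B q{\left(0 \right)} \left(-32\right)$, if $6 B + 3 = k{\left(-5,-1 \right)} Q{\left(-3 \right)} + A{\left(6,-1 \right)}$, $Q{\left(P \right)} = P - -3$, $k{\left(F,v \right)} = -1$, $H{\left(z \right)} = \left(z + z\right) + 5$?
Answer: $0$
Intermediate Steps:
$H{\left(z \right)} = 5 + 2 z$ ($H{\left(z \right)} = 2 z + 5 = 5 + 2 z$)
$A{\left(D,p \right)} = 5$ ($A{\left(D,p \right)} = 5 + 2 \cdot 0 = 5 + 0 = 5$)
$Q{\left(P \right)} = 3 + P$ ($Q{\left(P \right)} = P + 3 = 3 + P$)
$B = \frac{1}{3}$ ($B = - \frac{1}{2} + \frac{- (3 - 3) + 5}{6} = - \frac{1}{2} + \frac{\left(-1\right) 0 + 5}{6} = - \frac{1}{2} + \frac{0 + 5}{6} = - \frac{1}{2} + \frac{1}{6} \cdot 5 = - \frac{1}{2} + \frac{5}{6} = \frac{1}{3} \approx 0.33333$)
$B q{\left(0 \right)} \left(-32\right) = \frac{0^{2}}{3} \left(-32\right) = \frac{1}{3} \cdot 0 \left(-32\right) = 0 \left(-32\right) = 0$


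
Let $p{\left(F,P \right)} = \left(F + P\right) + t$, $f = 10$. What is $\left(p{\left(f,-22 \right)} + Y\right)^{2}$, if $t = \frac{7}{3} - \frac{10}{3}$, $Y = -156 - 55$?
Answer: $50176$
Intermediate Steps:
$Y = -211$
$t = -1$ ($t = 7 \cdot \frac{1}{3} - \frac{10}{3} = \frac{7}{3} - \frac{10}{3} = -1$)
$p{\left(F,P \right)} = -1 + F + P$ ($p{\left(F,P \right)} = \left(F + P\right) - 1 = -1 + F + P$)
$\left(p{\left(f,-22 \right)} + Y\right)^{2} = \left(\left(-1 + 10 - 22\right) - 211\right)^{2} = \left(-13 - 211\right)^{2} = \left(-224\right)^{2} = 50176$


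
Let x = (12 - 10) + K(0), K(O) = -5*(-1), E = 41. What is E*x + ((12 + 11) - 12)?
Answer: 298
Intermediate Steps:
K(O) = 5
x = 7 (x = (12 - 10) + 5 = 2 + 5 = 7)
E*x + ((12 + 11) - 12) = 41*7 + ((12 + 11) - 12) = 287 + (23 - 12) = 287 + 11 = 298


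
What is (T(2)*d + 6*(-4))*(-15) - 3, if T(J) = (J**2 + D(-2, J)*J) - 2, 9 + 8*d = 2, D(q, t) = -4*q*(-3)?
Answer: -987/4 ≈ -246.75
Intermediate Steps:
D(q, t) = 12*q
d = -7/8 (d = -9/8 + (1/8)*2 = -9/8 + 1/4 = -7/8 ≈ -0.87500)
T(J) = -2 + J**2 - 24*J (T(J) = (J**2 + (12*(-2))*J) - 2 = (J**2 - 24*J) - 2 = -2 + J**2 - 24*J)
(T(2)*d + 6*(-4))*(-15) - 3 = ((-2 + 2**2 - 24*2)*(-7/8) + 6*(-4))*(-15) - 3 = ((-2 + 4 - 48)*(-7/8) - 24)*(-15) - 3 = (-46*(-7/8) - 24)*(-15) - 3 = (161/4 - 24)*(-15) - 3 = (65/4)*(-15) - 3 = -975/4 - 3 = -987/4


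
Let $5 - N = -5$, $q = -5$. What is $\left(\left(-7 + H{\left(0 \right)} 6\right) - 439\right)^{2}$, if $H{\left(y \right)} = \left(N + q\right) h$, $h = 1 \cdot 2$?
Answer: $148996$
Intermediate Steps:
$N = 10$ ($N = 5 - -5 = 5 + 5 = 10$)
$h = 2$
$H{\left(y \right)} = 10$ ($H{\left(y \right)} = \left(10 - 5\right) 2 = 5 \cdot 2 = 10$)
$\left(\left(-7 + H{\left(0 \right)} 6\right) - 439\right)^{2} = \left(\left(-7 + 10 \cdot 6\right) - 439\right)^{2} = \left(\left(-7 + 60\right) - 439\right)^{2} = \left(53 - 439\right)^{2} = \left(-386\right)^{2} = 148996$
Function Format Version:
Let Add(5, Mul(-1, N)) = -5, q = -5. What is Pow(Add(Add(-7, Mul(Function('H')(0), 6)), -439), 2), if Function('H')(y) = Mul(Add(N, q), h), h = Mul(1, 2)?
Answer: 148996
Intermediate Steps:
N = 10 (N = Add(5, Mul(-1, -5)) = Add(5, 5) = 10)
h = 2
Function('H')(y) = 10 (Function('H')(y) = Mul(Add(10, -5), 2) = Mul(5, 2) = 10)
Pow(Add(Add(-7, Mul(Function('H')(0), 6)), -439), 2) = Pow(Add(Add(-7, Mul(10, 6)), -439), 2) = Pow(Add(Add(-7, 60), -439), 2) = Pow(Add(53, -439), 2) = Pow(-386, 2) = 148996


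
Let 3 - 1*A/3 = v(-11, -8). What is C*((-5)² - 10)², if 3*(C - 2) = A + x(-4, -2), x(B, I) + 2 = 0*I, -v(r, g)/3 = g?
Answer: -4425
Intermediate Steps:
v(r, g) = -3*g
A = -63 (A = 9 - (-9)*(-8) = 9 - 3*24 = 9 - 72 = -63)
x(B, I) = -2 (x(B, I) = -2 + 0*I = -2 + 0 = -2)
C = -59/3 (C = 2 + (-63 - 2)/3 = 2 + (⅓)*(-65) = 2 - 65/3 = -59/3 ≈ -19.667)
C*((-5)² - 10)² = -59*((-5)² - 10)²/3 = -59*(25 - 10)²/3 = -59/3*15² = -59/3*225 = -4425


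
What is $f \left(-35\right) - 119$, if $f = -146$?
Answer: $4991$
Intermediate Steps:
$f \left(-35\right) - 119 = \left(-146\right) \left(-35\right) - 119 = 5110 - 119 = 4991$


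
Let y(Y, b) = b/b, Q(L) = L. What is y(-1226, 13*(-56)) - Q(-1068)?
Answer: 1069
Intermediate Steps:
y(Y, b) = 1
y(-1226, 13*(-56)) - Q(-1068) = 1 - 1*(-1068) = 1 + 1068 = 1069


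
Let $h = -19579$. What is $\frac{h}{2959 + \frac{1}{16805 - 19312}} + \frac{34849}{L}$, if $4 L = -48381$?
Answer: $- \frac{3408828838645}{358900514772} \approx -9.498$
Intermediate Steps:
$L = - \frac{48381}{4}$ ($L = \frac{1}{4} \left(-48381\right) = - \frac{48381}{4} \approx -12095.0$)
$\frac{h}{2959 + \frac{1}{16805 - 19312}} + \frac{34849}{L} = - \frac{19579}{2959 + \frac{1}{16805 - 19312}} + \frac{34849}{- \frac{48381}{4}} = - \frac{19579}{2959 + \frac{1}{-2507}} + 34849 \left(- \frac{4}{48381}\right) = - \frac{19579}{2959 - \frac{1}{2507}} - \frac{139396}{48381} = - \frac{19579}{\frac{7418212}{2507}} - \frac{139396}{48381} = \left(-19579\right) \frac{2507}{7418212} - \frac{139396}{48381} = - \frac{49084553}{7418212} - \frac{139396}{48381} = - \frac{3408828838645}{358900514772}$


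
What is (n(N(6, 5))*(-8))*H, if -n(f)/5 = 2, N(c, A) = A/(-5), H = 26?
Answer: 2080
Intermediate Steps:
N(c, A) = -A/5 (N(c, A) = A*(-⅕) = -A/5)
n(f) = -10 (n(f) = -5*2 = -10)
(n(N(6, 5))*(-8))*H = -10*(-8)*26 = 80*26 = 2080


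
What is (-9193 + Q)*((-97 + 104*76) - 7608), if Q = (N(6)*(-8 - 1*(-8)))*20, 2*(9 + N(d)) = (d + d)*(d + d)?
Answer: -1829407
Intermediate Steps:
N(d) = -9 + 2*d² (N(d) = -9 + ((d + d)*(d + d))/2 = -9 + ((2*d)*(2*d))/2 = -9 + (4*d²)/2 = -9 + 2*d²)
Q = 0 (Q = ((-9 + 2*6²)*(-8 - 1*(-8)))*20 = ((-9 + 2*36)*(-8 + 8))*20 = ((-9 + 72)*0)*20 = (63*0)*20 = 0*20 = 0)
(-9193 + Q)*((-97 + 104*76) - 7608) = (-9193 + 0)*((-97 + 104*76) - 7608) = -9193*((-97 + 7904) - 7608) = -9193*(7807 - 7608) = -9193*199 = -1829407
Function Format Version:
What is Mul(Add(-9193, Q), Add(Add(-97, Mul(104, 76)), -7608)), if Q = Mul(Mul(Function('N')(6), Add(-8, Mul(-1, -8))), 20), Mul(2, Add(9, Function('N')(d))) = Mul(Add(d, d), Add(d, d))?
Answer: -1829407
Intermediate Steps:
Function('N')(d) = Add(-9, Mul(2, Pow(d, 2))) (Function('N')(d) = Add(-9, Mul(Rational(1, 2), Mul(Add(d, d), Add(d, d)))) = Add(-9, Mul(Rational(1, 2), Mul(Mul(2, d), Mul(2, d)))) = Add(-9, Mul(Rational(1, 2), Mul(4, Pow(d, 2)))) = Add(-9, Mul(2, Pow(d, 2))))
Q = 0 (Q = Mul(Mul(Add(-9, Mul(2, Pow(6, 2))), Add(-8, Mul(-1, -8))), 20) = Mul(Mul(Add(-9, Mul(2, 36)), Add(-8, 8)), 20) = Mul(Mul(Add(-9, 72), 0), 20) = Mul(Mul(63, 0), 20) = Mul(0, 20) = 0)
Mul(Add(-9193, Q), Add(Add(-97, Mul(104, 76)), -7608)) = Mul(Add(-9193, 0), Add(Add(-97, Mul(104, 76)), -7608)) = Mul(-9193, Add(Add(-97, 7904), -7608)) = Mul(-9193, Add(7807, -7608)) = Mul(-9193, 199) = -1829407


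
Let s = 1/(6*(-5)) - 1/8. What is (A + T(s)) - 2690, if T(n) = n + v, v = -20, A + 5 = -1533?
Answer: -509779/120 ≈ -4248.2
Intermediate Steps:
A = -1538 (A = -5 - 1533 = -1538)
s = -19/120 (s = 1/(-30) - 1*⅛ = 1*(-1/30) - ⅛ = -1/30 - ⅛ = -19/120 ≈ -0.15833)
T(n) = -20 + n (T(n) = n - 20 = -20 + n)
(A + T(s)) - 2690 = (-1538 + (-20 - 19/120)) - 2690 = (-1538 - 2419/120) - 2690 = -186979/120 - 2690 = -509779/120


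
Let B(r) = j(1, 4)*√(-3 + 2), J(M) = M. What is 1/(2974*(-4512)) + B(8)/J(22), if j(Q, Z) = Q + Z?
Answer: -1/13418688 + 5*I/22 ≈ -7.4523e-8 + 0.22727*I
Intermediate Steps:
B(r) = 5*I (B(r) = (1 + 4)*√(-3 + 2) = 5*√(-1) = 5*I)
1/(2974*(-4512)) + B(8)/J(22) = 1/(2974*(-4512)) + (5*I)/22 = (1/2974)*(-1/4512) + (5*I)*(1/22) = -1/13418688 + 5*I/22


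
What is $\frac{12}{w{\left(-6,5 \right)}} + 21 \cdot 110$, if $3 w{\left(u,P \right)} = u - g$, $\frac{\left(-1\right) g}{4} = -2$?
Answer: $\frac{16152}{7} \approx 2307.4$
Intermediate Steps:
$g = 8$ ($g = \left(-4\right) \left(-2\right) = 8$)
$w{\left(u,P \right)} = - \frac{8}{3} + \frac{u}{3}$ ($w{\left(u,P \right)} = \frac{u - 8}{3} = \frac{-8 + u}{3} = - \frac{8}{3} + \frac{u}{3}$)
$\frac{12}{w{\left(-6,5 \right)}} + 21 \cdot 110 = \frac{12}{- \frac{8}{3} + \frac{1}{3} \left(-6\right)} + 21 \cdot 110 = \frac{12}{- \frac{8}{3} - 2} + 2310 = \frac{12}{- \frac{14}{3}} + 2310 = 12 \left(- \frac{3}{14}\right) + 2310 = - \frac{18}{7} + 2310 = \frac{16152}{7}$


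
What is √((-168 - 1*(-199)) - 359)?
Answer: 2*I*√82 ≈ 18.111*I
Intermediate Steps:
√((-168 - 1*(-199)) - 359) = √((-168 + 199) - 359) = √(31 - 359) = √(-328) = 2*I*√82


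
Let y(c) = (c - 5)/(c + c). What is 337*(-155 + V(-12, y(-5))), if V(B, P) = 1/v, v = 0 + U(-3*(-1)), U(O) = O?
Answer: -156368/3 ≈ -52123.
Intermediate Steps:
v = 3 (v = 0 - 3*(-1) = 0 + 3 = 3)
y(c) = (-5 + c)/(2*c) (y(c) = (-5 + c)/((2*c)) = (-5 + c)*(1/(2*c)) = (-5 + c)/(2*c))
V(B, P) = 1/3
337*(-155 + V(-12, y(-5))) = 337*(-155 + 1/3) = 337*(-464/3) = -156368/3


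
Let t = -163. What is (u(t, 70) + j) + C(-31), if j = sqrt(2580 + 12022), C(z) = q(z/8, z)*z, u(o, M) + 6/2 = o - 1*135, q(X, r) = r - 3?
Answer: 753 + 7*sqrt(298) ≈ 873.84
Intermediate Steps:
q(X, r) = -3 + r
u(o, M) = -138 + o (u(o, M) = -3 + (o - 1*135) = -3 + (o - 135) = -3 + (-135 + o) = -138 + o)
C(z) = z*(-3 + z) (C(z) = (-3 + z)*z = z*(-3 + z))
j = 7*sqrt(298) (j = sqrt(14602) = 7*sqrt(298) ≈ 120.84)
(u(t, 70) + j) + C(-31) = ((-138 - 163) + 7*sqrt(298)) - 31*(-3 - 31) = (-301 + 7*sqrt(298)) - 31*(-34) = (-301 + 7*sqrt(298)) + 1054 = 753 + 7*sqrt(298)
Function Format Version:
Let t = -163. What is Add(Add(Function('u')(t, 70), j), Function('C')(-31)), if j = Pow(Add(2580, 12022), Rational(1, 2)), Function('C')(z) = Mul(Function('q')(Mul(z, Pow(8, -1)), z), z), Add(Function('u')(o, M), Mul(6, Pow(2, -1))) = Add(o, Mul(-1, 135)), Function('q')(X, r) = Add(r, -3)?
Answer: Add(753, Mul(7, Pow(298, Rational(1, 2)))) ≈ 873.84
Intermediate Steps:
Function('q')(X, r) = Add(-3, r)
Function('u')(o, M) = Add(-138, o) (Function('u')(o, M) = Add(-3, Add(o, Mul(-1, 135))) = Add(-3, Add(o, -135)) = Add(-3, Add(-135, o)) = Add(-138, o))
Function('C')(z) = Mul(z, Add(-3, z)) (Function('C')(z) = Mul(Add(-3, z), z) = Mul(z, Add(-3, z)))
j = Mul(7, Pow(298, Rational(1, 2))) (j = Pow(14602, Rational(1, 2)) = Mul(7, Pow(298, Rational(1, 2))) ≈ 120.84)
Add(Add(Function('u')(t, 70), j), Function('C')(-31)) = Add(Add(Add(-138, -163), Mul(7, Pow(298, Rational(1, 2)))), Mul(-31, Add(-3, -31))) = Add(Add(-301, Mul(7, Pow(298, Rational(1, 2)))), Mul(-31, -34)) = Add(Add(-301, Mul(7, Pow(298, Rational(1, 2)))), 1054) = Add(753, Mul(7, Pow(298, Rational(1, 2))))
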